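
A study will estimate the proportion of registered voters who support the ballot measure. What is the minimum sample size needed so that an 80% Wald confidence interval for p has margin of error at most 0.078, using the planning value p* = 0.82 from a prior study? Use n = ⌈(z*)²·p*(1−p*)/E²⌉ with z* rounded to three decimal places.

The 80% critical value is z* = 1.282.
p*(1−p*) = 0.1476.
(z*)²·p*(1−p*)/E² = 1.643524·0.1476/0.006084 = 39.872.
Rounding up, n = 40.

n = 40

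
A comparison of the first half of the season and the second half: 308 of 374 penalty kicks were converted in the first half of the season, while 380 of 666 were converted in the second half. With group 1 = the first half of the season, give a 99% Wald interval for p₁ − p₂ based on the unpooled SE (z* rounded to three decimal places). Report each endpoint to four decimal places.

p̂₁ = 308/374 = 0.82353, p̂₂ = 380/666 = 0.57057; p̂₁ − p̂₂ = 0.25296.
SE = √(0.000388579 + 0.000367898) = √0.000756477 = 0.027504.
z* = 2.576 at the 99% level. Margin of error = 0.07085.
CI: 0.25296 ± 0.07085 = (0.1821, 0.3238).

(0.1821, 0.3238)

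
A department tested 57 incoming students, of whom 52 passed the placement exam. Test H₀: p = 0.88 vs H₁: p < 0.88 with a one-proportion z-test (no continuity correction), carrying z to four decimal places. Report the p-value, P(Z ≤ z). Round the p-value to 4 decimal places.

Sample proportion p̂ = 52/57 = 0.91228.
Null standard error: √(0.88·0.12/57) = √0.001852632 = 0.043042.
Test statistic (full precision, shown to 4 dp): z = (52/57 − 0.88)/SE₀ ≈ 0.7500.
From the standard normal, P(Z ≤ z) = 0.7734.

p-value = 0.7734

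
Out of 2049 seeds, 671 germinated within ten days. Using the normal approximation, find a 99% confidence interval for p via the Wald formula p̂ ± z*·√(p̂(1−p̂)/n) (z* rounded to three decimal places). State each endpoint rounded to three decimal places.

Sample proportion p̂ = 671/2049 = 0.32748.
SE(p̂) = √(0.32748·0.67252/2049) = 0.010367.
For 99% confidence, z* = 2.576.
Margin of error: 2.576 × 0.010367 = 0.02671.
So the interval runs from 0.301 to 0.354.

(0.301, 0.354)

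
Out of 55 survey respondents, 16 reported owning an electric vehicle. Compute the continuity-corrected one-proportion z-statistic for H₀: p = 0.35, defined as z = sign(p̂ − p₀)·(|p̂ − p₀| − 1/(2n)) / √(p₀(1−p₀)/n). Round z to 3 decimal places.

The sample proportion is 16/55 = 0.29091. p̂ − p₀ = -0.059091.
Continuity correction 1/(2n) = 1/110 = 0.009091.
Corrected numerator: |-0.059091| − 0.009091 = 0.050000.
SE₀ = √(0.35·0.65/55) = 0.064315.
z = (−)0.050000/0.064315 = -0.777.

z = -0.777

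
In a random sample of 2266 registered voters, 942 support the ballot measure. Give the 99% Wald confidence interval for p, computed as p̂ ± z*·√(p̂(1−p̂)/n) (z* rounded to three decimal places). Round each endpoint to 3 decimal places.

With x = 942 successes in n = 2266, p̂ = 0.41571.
SE = √(p̂(1−p̂)/n) = √(0.242895/2266) = 0.010353.
For 99% confidence, z* = 2.576.
Margin of error: 2.576 × 0.010353 = 0.02667.
CI: 0.41571 ± 0.02667 = (0.389, 0.442).

(0.389, 0.442)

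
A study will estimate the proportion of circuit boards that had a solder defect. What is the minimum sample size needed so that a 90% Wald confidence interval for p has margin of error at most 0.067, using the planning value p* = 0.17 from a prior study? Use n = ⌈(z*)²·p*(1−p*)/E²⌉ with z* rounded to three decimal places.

z* = 1.645 at the 90% level.
p*(1−p*) = 0.1411.
(z*)²·p*(1−p*)/E² = 2.706025·0.1411/0.004489 = 85.057.
⌈85.057⌉ = 86.

n = 86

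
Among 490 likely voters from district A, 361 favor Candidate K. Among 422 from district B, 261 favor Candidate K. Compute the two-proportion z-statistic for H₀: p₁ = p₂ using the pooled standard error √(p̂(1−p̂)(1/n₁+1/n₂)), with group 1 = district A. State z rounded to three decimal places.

z = 3.824

Sample proportions: p̂₁ = 361/490 = 0.73673 and p̂₂ = 261/422 = 0.61848.
Pooling: p̂ = 622/912 = 0.68202.
SE = √[p̂(1−p̂)(1/n₁+1/n₂)] = √[0.68202·0.31798·(1/490+1/422)] ≈ 0.030927.
z = 0.11825/0.030927 = 3.824.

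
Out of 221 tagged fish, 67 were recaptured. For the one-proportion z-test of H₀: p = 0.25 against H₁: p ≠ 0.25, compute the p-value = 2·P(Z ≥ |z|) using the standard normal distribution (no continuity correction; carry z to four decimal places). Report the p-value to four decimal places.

p̂ = 67/221 = 0.30317.
Null standard error: √(0.25·0.75/221) = √0.000848416 = 0.029128.
z = (p̂ − p₀)/SE = (67/221 − 0.25)/0.029128 ≈ 1.8253.
p-value = 2·P(Z ≥ |z|) with z = 1.8253 → 0.0680.

p-value = 0.0680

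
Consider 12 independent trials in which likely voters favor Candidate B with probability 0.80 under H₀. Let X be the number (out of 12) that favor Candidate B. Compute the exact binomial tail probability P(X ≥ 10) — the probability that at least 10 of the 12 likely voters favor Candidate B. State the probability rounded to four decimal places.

P = 0.5583

X is binomial with n = 12 and p = 0.80.
P(X ≥ 10) = C(12,10)·0.80^10·0.20^2 + C(12,11)·0.80^11·0.20^1 + C(12,12)·0.80^12·0.20^0.
= 0.283468 + 0.206158 + 0.068719 = 0.5583.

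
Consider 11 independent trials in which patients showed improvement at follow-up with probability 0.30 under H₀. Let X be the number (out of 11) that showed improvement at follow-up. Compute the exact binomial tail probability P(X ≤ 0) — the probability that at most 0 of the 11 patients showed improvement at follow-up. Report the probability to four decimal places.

P = 0.0198

X is binomial with n = 11 and p = 0.30.
P(X ≤ 0) = C(11,0)·0.30^0·0.70^11.
= 0.019773 = 0.0198.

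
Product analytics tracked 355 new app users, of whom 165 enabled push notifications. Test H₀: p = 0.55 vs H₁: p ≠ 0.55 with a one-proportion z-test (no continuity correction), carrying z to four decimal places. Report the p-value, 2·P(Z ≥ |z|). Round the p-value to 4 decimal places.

p-value = 0.0013

With x = 165 successes in n = 355, p̂ = 0.46479.
Null standard error: √(0.55·0.45/355) = √0.000697183 = 0.026404.
Test statistic (full precision, shown to 4 dp): z = (165/355 − 0.55)/SE₀ ≈ -3.2272.
From the standard normal, 2·P(Z ≥ |z|) = 0.0013.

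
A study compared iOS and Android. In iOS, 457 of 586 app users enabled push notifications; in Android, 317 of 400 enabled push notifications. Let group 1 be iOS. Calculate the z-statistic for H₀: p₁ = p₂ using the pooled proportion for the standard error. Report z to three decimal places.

Sample proportions: p̂₁ = 457/586 = 0.77986 and p̂₂ = 317/400 = 0.79250.
Pooling: p̂ = 774/986 = 0.78499.
SE = √[p̂(1−p̂)(1/n₁+1/n₂)] = √[0.78499·0.21501·(1/586+1/400)] ≈ 0.026645.
z = -0.01264/0.026645 = -0.474.

z = -0.474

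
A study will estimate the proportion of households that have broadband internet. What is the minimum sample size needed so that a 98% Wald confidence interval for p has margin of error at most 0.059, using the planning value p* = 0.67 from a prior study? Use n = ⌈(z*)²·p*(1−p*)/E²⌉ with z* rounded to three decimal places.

z* = 2.326 at the 98% level.
p*(1−p*) = 0.2211.
(z*)²·p*(1−p*)/E² = 5.410276·0.2211/0.003481 = 343.640.
Rounding up, n = 344.

n = 344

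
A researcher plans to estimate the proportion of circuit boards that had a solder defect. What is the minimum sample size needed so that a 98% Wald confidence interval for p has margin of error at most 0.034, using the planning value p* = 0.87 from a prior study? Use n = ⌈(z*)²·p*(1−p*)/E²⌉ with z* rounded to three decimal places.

n = 530

For 98% confidence, z* = 2.326.
p*(1−p*) = 0.87·0.13 = 0.1131.
Required n before rounding: 5.410276 × 0.1131 / 0.034² = 529.327.
⌈529.327⌉ = 530.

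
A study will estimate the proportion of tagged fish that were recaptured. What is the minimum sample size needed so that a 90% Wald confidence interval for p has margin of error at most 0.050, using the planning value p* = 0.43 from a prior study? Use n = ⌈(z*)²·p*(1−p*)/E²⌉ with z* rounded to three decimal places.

n = 266

The 90% critical value is z* = 1.645.
p*(1−p*) = 0.43·0.57 = 0.2451.
Required n before rounding: 2.706025 × 0.2451 / 0.050² = 265.299.
⌈265.299⌉ = 266.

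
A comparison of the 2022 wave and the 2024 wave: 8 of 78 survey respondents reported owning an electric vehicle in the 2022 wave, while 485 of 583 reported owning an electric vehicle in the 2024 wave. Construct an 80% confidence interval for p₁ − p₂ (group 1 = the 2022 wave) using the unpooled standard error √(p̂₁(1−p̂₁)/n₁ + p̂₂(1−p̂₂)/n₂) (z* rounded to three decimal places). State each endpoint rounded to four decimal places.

p̂₁ = 0.10256, p̂₂ = 0.83190, so the observed difference is -0.72934.
Unpooled SE = √(p̂₁(1−p̂₁)/n₁ + p̂₂(1−p̂₂)/n₂) = √(0.001180060 + 0.000239862) = 0.037682.
For 80% confidence, z* = 1.282. Margin = 1.282·0.037682 = 0.04831.
So the interval runs from -0.7776 to -0.6810.

(-0.7776, -0.6810)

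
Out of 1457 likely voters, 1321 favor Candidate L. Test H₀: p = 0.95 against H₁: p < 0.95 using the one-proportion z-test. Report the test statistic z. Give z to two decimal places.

With x = 1321 successes in n = 1457, p̂ = 0.90666.
SE₀ = √(0.95·0.05/1457) = 0.005710.
z = (0.90666 − 0.95)/0.005710 = -0.04334/0.005710 = -7.59.

z = -7.59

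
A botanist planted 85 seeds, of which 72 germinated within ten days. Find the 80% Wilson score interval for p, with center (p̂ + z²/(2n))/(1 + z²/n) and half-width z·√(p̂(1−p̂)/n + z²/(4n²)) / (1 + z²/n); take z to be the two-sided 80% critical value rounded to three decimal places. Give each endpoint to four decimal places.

p̂ = 72/85 = 0.84706; z = 1.282, so z² = 1.643524.
1 + z²/n = 1.019336.
Center = (0.84706 + 0.009668)/1.019336 = 0.84048.
Radicand: p̂(1−p̂)/n + z²/(4n²) = 0.001524120 + 0.000056869 = 0.001580989.
Half-width = z·√(radicand)/denom = 1.282·0.039762/1.019336 = 0.05001.
Interval: 0.84048 ± 0.05001 → (0.7905, 0.8905).

(0.7905, 0.8905)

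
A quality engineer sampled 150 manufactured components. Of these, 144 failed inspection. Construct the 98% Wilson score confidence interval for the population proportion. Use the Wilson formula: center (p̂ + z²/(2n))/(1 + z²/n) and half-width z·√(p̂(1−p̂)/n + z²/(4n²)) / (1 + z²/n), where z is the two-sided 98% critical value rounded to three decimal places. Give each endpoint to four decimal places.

Here p̂ = 144/150 = 0.96000 and z = 2.326 (z² = 5.410276).
Denominator 1 + z²/n = 1 + 5.410276/150 = 1.036069.
Center = (0.96000 + 0.018034)/1.036069 = 0.94399.
Radicand: p̂(1−p̂)/n + z²/(4n²) = 0.000256000 + 0.000060114 = 0.000316114.
Half-width = 2.326·√0.000316114/1.036069 = 0.03992.
Interval: 0.94399 ± 0.03992 → (0.9041, 0.9839).

(0.9041, 0.9839)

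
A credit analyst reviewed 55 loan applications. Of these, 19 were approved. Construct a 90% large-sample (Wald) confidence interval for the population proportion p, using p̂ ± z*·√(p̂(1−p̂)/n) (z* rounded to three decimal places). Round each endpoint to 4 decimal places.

The sample proportion is 19/55 = 0.34545.
SE = √(p̂(1−p̂)/n) = √(0.226116/55) = 0.064119.
For 90% confidence, z* = 1.645.
Margin of error: 1.645 × 0.064119 = 0.10548.
So the interval runs from 0.2400 to 0.4509.

(0.2400, 0.4509)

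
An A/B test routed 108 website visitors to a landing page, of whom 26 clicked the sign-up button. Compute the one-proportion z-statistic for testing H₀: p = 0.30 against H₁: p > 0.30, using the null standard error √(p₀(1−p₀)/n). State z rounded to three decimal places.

z = -1.344

Sample proportion p̂ = 26/108 = 0.24074.
Null standard error: √(0.30·0.70/108) = √0.001944444 = 0.044096.
z = (0.24074 − 0.30)/0.044096 = -0.05926/0.044096 = -1.344.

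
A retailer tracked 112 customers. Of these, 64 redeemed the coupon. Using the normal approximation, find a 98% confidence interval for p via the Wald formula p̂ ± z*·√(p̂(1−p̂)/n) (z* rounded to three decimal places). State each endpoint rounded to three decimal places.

(0.463, 0.680)

With x = 64 successes in n = 112, p̂ = 0.57143.
SE = √(p̂(1−p̂)/n) = √(0.244898/112) = 0.046761.
z* = 2.326 at the 98% level.
Margin = 2.326·0.046761 = 0.10877.
So the interval runs from 0.463 to 0.680.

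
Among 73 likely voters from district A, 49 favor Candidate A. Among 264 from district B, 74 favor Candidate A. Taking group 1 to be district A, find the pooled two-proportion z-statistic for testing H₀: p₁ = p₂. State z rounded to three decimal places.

z = 6.141

p̂₁ = 49/73 = 0.67123, p̂₂ = 74/264 = 0.28030.
Pooled p̂ = (49+74)/(73+264) = 123/337 = 0.36499.
Pooled SE = √[0.2317710·0.01748651] ≈ 0.063662.
z = (p̂₁ − p̂₂)/SE = (0.67123 − 0.28030)/0.063662 = 0.39093/0.063662 = 6.141.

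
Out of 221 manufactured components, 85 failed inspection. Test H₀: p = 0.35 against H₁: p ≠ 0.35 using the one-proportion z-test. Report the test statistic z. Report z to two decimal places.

z = 1.08

p̂ = 85/221 = 0.38462.
Under H₀, SE = √(p₀(1−p₀)/n) = √(0.35·0.65/221) = √0.001029412 = 0.032084.
z = (0.38462 − 0.35)/0.032084 = 0.03462/0.032084 = 1.08.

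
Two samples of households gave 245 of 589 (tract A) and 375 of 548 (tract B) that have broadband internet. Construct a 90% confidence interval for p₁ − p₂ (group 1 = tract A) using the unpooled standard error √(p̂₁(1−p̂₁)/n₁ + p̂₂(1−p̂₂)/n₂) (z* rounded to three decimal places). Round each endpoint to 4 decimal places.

(-0.3151, -0.2216)

p̂₁ = 245/589 = 0.41596, p̂₂ = 375/548 = 0.68431; p̂₁ − p̂₂ = -0.26835.
SE = √(0.000412457 + 0.000394217) = √0.000806674 = 0.028402.
For 90% confidence, z* = 1.645. Margin = 1.645·0.028402 = 0.04672.
So the interval runs from -0.3151 to -0.2216.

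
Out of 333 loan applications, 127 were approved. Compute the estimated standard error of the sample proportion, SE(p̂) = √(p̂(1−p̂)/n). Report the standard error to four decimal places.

p̂ = 127/333 = 0.38138.
p̂(1−p̂) = 0.235929.
SE = √(0.235929/333) = √0.000708495 = 0.0266.

SE = 0.0266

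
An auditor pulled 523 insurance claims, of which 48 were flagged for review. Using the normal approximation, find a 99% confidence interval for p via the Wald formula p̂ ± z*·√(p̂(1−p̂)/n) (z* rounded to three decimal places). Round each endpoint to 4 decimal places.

(0.0593, 0.1243)

Sample proportion p̂ = 48/523 = 0.09178.
SE(p̂) = √(0.09178·0.90822/523) = 0.012625.
For 99% confidence, z* = 2.576.
Margin of error: 2.576 × 0.012625 = 0.03252.
So the interval runs from 0.0593 to 0.1243.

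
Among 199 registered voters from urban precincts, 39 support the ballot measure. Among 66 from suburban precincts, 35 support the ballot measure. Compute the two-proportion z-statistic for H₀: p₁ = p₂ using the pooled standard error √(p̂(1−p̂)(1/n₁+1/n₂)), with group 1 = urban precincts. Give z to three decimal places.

z = -5.246

p̂₁ = 39/199 = 0.19598, p̂₂ = 35/66 = 0.53030.
Pooled p̂ = (39+35)/(199+66) = 74/265 = 0.27925.
SE = √[p̂(1−p̂)(1/n₁+1/n₂)] = √[0.27925·0.72075·(1/199+1/66)] ≈ 0.063725.
z = -0.33432/0.063725 = -5.246.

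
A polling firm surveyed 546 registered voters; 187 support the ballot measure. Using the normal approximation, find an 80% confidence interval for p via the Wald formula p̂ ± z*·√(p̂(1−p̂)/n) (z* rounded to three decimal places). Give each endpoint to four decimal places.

(0.3165, 0.3685)

With x = 187 successes in n = 546, p̂ = 0.34249.
SE(p̂) = √(0.34249·0.65751/546) = 0.020309.
For 80% confidence, z* = 1.282.
Margin of error: 1.282 × 0.020309 = 0.02604.
CI: 0.34249 ± 0.02604 = (0.3165, 0.3685).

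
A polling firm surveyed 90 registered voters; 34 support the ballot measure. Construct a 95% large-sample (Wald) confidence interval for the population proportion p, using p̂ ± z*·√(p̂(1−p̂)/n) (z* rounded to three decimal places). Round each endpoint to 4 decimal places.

With x = 34 successes in n = 90, p̂ = 0.37778.
Standard error of p̂: √(0.235062/90) = √0.002611797 = 0.051106.
z* = 1.960 at the 95% level.
Margin = 1.960·0.051106 = 0.10017.
CI: 0.37778 ± 0.10017 = (0.2776, 0.4779).

(0.2776, 0.4779)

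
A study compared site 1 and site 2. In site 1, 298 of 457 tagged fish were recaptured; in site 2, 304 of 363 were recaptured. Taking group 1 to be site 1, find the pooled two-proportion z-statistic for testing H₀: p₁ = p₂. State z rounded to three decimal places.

Sample proportions: p̂₁ = 298/457 = 0.65208 and p̂₂ = 304/363 = 0.83747.
Pooled p̂ = (298+304)/(457+363) = 602/820 = 0.73415.
SE = √[p̂(1−p̂)(1/n₁+1/n₂)] = √[0.73415·0.26585·(1/457+1/363)] ≈ 0.031060.
z = -0.18539/0.031060 = -5.969.

z = -5.969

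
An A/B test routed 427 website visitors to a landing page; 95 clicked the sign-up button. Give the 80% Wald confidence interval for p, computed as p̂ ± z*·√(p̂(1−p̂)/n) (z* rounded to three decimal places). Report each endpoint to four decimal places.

The sample proportion is 95/427 = 0.22248.
SE(p̂) = √(0.22248·0.77752/427) = 0.020127.
For 80% confidence, z* = 1.282.
Margin of error: 1.282 × 0.020127 = 0.02580.
Interval: 0.22248 ± 0.02580 → (0.1967, 0.2483).

(0.1967, 0.2483)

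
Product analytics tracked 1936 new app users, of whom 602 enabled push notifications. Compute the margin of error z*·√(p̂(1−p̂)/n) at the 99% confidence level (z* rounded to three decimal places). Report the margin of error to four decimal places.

ME = 0.0271

Sample proportion p̂ = 602/1936 = 0.31095.
Standard error of p̂: √(0.214260/1936) = √0.000110672 = 0.010520.
z* = 2.576 at the 99% level.
So ME = 0.0271.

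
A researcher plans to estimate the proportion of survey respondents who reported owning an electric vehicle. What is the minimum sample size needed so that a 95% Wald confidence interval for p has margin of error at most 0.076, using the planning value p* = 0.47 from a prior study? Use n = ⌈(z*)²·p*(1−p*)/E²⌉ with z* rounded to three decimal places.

z* = 1.960 at the 95% level.
p*(1−p*) = 0.47·0.53 = 0.2491.
Required n before rounding: 3.841600 × 0.2491 / 0.076² = 165.676.
⌈165.676⌉ = 166.

n = 166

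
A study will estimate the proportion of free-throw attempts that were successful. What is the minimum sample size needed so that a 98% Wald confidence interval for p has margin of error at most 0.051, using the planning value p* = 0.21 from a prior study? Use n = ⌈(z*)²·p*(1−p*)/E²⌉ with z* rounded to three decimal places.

n = 346

For 98% confidence, z* = 2.326.
p*(1−p*) = 0.1659.
(z*)²·p*(1−p*)/E² = 5.410276·0.1659/0.002601 = 345.085.
⌈345.085⌉ = 346.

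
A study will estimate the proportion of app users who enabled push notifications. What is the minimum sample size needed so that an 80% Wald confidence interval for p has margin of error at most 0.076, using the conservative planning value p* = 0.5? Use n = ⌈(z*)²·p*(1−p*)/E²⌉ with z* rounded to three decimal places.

n = 72

For 80% confidence, z* = 1.282.
p*(1−p*) = 0.2500.
(z*)²·p*(1−p*)/E² = 1.643524·0.2500/0.005776 = 71.136.
Rounding up, n = 72.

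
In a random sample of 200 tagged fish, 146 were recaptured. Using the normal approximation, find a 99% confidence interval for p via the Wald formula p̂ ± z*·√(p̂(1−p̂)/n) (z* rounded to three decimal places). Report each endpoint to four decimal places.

(0.6491, 0.8109)

Sample proportion p̂ = 146/200 = 0.73000.
SE(p̂) = √(0.73000·0.27000/200) = 0.031393.
The 99% critical value is z* = 2.576.
Margin = 2.576·0.031393 = 0.08087.
Interval: 0.73000 ± 0.08087 → (0.6491, 0.8109).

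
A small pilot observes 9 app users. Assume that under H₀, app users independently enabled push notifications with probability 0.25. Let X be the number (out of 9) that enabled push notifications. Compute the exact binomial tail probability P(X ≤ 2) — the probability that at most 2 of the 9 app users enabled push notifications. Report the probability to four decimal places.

P = 0.6007

X is binomial with n = 9 and p = 0.25.
P(X ≤ 2) = C(9,0)·0.25^0·0.75^9 + C(9,1)·0.25^1·0.75^8 + C(9,2)·0.25^2·0.75^7.
= 0.075085 + 0.225254 + 0.300339 = 0.6007.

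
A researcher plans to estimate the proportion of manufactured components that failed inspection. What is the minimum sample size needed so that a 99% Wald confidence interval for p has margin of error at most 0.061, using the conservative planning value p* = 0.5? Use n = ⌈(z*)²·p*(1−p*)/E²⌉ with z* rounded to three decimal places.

n = 446

The 99% critical value is z* = 2.576.
p*(1−p*) = 0.2500.
Required n before rounding: 6.635776 × 0.2500 / 0.061² = 445.833.
Rounding up, n = 446.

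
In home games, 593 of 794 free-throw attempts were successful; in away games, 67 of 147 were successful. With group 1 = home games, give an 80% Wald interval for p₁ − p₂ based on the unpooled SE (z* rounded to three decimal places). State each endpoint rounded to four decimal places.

p̂₁ = 0.74685, p̂₂ = 0.45578, so the observed difference is 0.29107.
Unpooled SE = √(p̂₁(1−p̂₁)/n₁ + p̂₂(1−p̂₂)/n₂) = √(0.000238116 + 0.001687380) = 0.043880.
For 80% confidence, z* = 1.282. Margin of error = 0.05625.
So the interval runs from 0.2348 to 0.3473.

(0.2348, 0.3473)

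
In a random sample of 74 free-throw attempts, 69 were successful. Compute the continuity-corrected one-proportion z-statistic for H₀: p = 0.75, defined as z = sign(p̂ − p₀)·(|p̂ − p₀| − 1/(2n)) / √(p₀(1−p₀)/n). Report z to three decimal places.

Sample proportion p̂ = 69/74 = 0.93243. p̂ − p₀ = 0.182432.
Continuity correction 1/(2n) = 1/148 = 0.006757.
Corrected numerator: |0.182432| − 0.006757 = 0.175675.
Under H₀, SE = √(p₀(1−p₀)/n) = √(0.75·0.25/74) = √0.002533784 = 0.050337.
z = +0.175675/0.050337 = 3.490.

z = 3.490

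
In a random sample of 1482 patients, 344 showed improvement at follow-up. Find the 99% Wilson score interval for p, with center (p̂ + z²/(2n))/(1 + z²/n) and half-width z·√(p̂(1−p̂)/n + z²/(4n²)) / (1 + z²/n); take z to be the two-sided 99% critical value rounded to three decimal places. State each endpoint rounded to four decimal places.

(0.2051, 0.2615)

p̂ = 344/1482 = 0.23212; z = 2.576, so z² = 6.635776.
1 + z²/n = 1.004478.
Center = (0.23212 + 0.002239)/1.004478 = 0.23331.
Radicand: p̂(1−p̂)/n + z²/(4n²) = 0.000120270 + 0.000000755 = 0.000121025.
Half-width = z·√(radicand)/denom = 2.576·0.011001/1.004478 = 0.02821.
CI: 0.23331 ± 0.02821 = (0.2051, 0.2615).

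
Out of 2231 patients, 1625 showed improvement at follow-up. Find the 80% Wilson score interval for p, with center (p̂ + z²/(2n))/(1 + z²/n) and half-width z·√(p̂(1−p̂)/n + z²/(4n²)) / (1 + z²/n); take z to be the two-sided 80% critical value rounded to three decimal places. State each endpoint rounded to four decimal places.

(0.7161, 0.7403)

Here p̂ = 1625/2231 = 0.72837 and z = 1.282 (z² = 1.643524).
1 + z²/n = 1.000737.
Center = (0.72837 + 0.000368)/1.000737 = 0.72820.
Radicand: p̂(1−p̂)/n + z²/(4n²) = 0.000088680 + 0.000000083 = 0.000088763.
Half-width = z·√(radicand)/denom = 1.282·0.009421/1.000737 = 0.01207.
CI: 0.72820 ± 0.01207 = (0.7161, 0.7403).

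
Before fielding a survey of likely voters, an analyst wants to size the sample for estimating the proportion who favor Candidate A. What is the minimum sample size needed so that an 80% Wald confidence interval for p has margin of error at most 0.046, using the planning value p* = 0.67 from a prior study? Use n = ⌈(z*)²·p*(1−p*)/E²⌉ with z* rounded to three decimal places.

n = 172

z* = 1.282 at the 80% level.
p*(1−p*) = 0.2211.
(z*)²·p*(1−p*)/E² = 1.643524·0.2211/0.002116 = 171.731.
⌈171.731⌉ = 172.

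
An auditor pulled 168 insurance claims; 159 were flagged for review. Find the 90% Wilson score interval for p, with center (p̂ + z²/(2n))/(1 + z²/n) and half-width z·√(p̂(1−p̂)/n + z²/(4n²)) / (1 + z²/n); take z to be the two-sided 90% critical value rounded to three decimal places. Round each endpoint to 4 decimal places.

(0.9101, 0.9686)

p̂ = 159/168 = 0.94643; z = 1.645, so z² = 2.706025.
Denominator 1 + z²/n = 1 + 2.706025/168 = 1.016107.
Center = (0.94643 + 0.008054)/1.016107 = 0.93935.
Radicand: p̂(1−p̂)/n + z²/(4n²) = 0.000301795 + 0.000023969 = 0.000325764.
Half-width = 1.645·√0.000325764/1.016107 = 0.02922.
So the interval runs from 0.9101 to 0.9686.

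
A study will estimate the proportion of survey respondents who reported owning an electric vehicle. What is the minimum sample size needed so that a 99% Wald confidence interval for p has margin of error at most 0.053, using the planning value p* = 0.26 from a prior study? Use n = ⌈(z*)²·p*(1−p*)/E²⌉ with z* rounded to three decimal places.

z* = 2.576 at the 99% level.
p*(1−p*) = 0.1924.
(z*)²·p*(1−p*)/E² = 6.635776·0.1924/0.002809 = 454.512.
Rounding up, n = 455.

n = 455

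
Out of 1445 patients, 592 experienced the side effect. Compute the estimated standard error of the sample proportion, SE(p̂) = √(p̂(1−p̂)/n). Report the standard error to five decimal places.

SE = 0.01294

With x = 592 successes in n = 1445, p̂ = 0.40969.
p̂(1−p̂) = 0.40969·0.59031 = 0.241844.
Dividing by n and taking the root: √0.000167366 = 0.01294.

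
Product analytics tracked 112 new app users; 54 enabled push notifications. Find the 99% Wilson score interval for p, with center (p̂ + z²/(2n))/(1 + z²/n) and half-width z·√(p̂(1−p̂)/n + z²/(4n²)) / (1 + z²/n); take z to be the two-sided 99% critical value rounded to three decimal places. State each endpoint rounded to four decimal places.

(0.3650, 0.6013)

p̂ = 54/112 = 0.48214; z = 2.576, so z² = 6.635776.
Denominator 1 + z²/n = 1 + 6.635776/112 = 1.059248.
Adjusted center: (0.48214 + z²/(2n))/1.059248 = 0.48314.
Radicand: p̂(1−p̂)/n + z²/(4n²) = 0.002229296 + 0.000132250 = 0.002361546.
Half-width = z·√(radicand)/denom = 2.576·0.048596/1.059248 = 0.11818.
So the interval runs from 0.3650 to 0.6013.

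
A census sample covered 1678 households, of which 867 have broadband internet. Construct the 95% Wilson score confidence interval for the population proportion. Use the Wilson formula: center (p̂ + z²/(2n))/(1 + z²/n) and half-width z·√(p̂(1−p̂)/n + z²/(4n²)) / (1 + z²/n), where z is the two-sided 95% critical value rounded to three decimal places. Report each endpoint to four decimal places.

Here p̂ = 867/1678 = 0.51669 and z = 1.960 (z² = 3.841600).
Denominator 1 + z²/n = 1 + 3.841600/1678 = 1.002289.
Adjusted center: (0.51669 + z²/(2n))/1.002289 = 0.51665.
Radicand: p̂(1−p̂)/n + z²/(4n²) = 0.000148821 + 0.000000341 = 0.000149162.
Half-width = z·√(radicand)/denom = 1.960·0.012213/1.002289 = 0.02388.
Interval: 0.51665 ± 0.02388 → (0.4928, 0.5405).

(0.4928, 0.5405)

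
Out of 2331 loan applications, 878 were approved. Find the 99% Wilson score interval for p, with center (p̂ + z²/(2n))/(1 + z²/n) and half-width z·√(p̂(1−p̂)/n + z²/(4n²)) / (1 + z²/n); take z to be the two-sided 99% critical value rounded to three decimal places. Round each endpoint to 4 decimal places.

(0.3512, 0.4028)

Here p̂ = 878/2331 = 0.37666 and z = 2.576 (z² = 6.635776).
1 + z²/n = 1.002847.
Center = (0.37666 + 0.001423)/1.002847 = 0.37701.
Radicand: p̂(1−p̂)/n + z²/(4n²) = 0.000100724 + 0.000000305 = 0.000101029.
Half-width = z·√(radicand)/denom = 2.576·0.010051/1.002847 = 0.02582.
So the interval runs from 0.3512 to 0.4028.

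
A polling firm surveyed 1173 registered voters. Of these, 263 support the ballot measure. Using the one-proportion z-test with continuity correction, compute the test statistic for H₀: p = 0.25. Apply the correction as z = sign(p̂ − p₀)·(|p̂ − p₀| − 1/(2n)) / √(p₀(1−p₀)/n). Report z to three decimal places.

z = -2.006

The sample proportion is 263/1173 = 0.22421. p̂ − p₀ = -0.025789.
1/(2n) = 0.000426.
Corrected numerator: |-0.025789| − 0.000426 = 0.025363.
SE₀ = √(0.25·0.75/1173) = 0.012643.
z = −0.025363/0.012643 = -2.006.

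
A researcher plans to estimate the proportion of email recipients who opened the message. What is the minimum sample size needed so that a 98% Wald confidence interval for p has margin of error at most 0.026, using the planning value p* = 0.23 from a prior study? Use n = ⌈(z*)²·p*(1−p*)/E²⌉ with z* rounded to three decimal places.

For 98% confidence, z* = 2.326.
p*(1−p*) = 0.1771.
Required n before rounding: 5.410276 × 0.1771 / 0.026² = 1417.396.
⌈1417.396⌉ = 1418.

n = 1418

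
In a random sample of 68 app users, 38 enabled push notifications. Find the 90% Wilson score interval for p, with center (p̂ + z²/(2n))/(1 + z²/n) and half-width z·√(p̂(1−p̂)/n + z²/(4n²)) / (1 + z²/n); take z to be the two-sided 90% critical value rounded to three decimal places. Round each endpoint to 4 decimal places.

(0.4594, 0.6537)

Here p̂ = 38/68 = 0.55882 and z = 1.645 (z² = 2.706025).
1 + z²/n = 1.039794.
Center = (0.55882 + 0.019897)/1.039794 = 0.55657.
Radicand: p̂(1−p̂)/n + z²/(4n²) = 0.003625585 + 0.000146303 = 0.003771888.
Half-width = 1.645·√0.003771888/1.039794 = 0.09716.
So the interval runs from 0.4594 to 0.6537.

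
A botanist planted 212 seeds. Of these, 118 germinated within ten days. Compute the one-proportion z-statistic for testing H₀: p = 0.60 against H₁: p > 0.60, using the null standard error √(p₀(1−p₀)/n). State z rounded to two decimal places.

Sample proportion p̂ = 118/212 = 0.55660.
SE₀ = √(0.60·0.40/212) = 0.033646.
z = (0.55660 − 0.60)/0.033646 = -0.04340/0.033646 = -1.29.

z = -1.29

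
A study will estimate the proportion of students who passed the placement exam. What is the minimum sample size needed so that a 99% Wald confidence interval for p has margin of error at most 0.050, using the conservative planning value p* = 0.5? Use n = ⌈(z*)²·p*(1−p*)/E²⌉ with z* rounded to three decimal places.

For 99% confidence, z* = 2.576.
p*(1−p*) = 0.2500.
(z*)²·p*(1−p*)/E² = 6.635776·0.2500/0.002500 = 663.578.
⌈663.578⌉ = 664.

n = 664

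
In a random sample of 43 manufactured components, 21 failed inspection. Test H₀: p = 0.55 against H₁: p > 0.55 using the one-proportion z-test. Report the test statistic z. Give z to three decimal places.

z = -0.812

Sample proportion p̂ = 21/43 = 0.48837.
Under H₀, SE = √(p₀(1−p₀)/n) = √(0.55·0.45/43) = √0.005755814 = 0.075867.
z = (0.48837 − 0.55)/0.075867 = -0.06163/0.075867 = -0.812.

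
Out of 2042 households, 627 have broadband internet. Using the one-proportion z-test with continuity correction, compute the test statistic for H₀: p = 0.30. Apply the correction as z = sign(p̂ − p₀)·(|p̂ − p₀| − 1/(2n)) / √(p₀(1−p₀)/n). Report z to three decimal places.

Sample proportion p̂ = 627/2042 = 0.30705. p̂ − p₀ = 0.007052.
1/(2n) = 0.000245.
Corrected numerator: |0.007052| − 0.000245 = 0.006807.
Under H₀, SE = √(p₀(1−p₀)/n) = √(0.30·0.70/2042) = √0.000102840 = 0.010141.
z = +0.006807/0.010141 = 0.671.

z = 0.671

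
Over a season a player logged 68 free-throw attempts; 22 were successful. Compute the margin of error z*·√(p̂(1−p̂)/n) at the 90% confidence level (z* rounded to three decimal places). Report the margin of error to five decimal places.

With x = 22 successes in n = 68, p̂ = 0.32353.
SE(p̂) = √(0.32353·0.67647/68) = 0.056732.
For 90% confidence, z* = 1.645.
Margin of error = z*·SE = 1.645 × 0.056732 = 0.09332.

ME = 0.09332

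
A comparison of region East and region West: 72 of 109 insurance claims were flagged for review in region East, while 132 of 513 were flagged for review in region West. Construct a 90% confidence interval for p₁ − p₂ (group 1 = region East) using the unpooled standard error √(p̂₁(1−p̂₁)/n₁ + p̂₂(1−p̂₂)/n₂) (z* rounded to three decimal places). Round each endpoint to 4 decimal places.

(0.3222, 0.4843)

p̂₁ = 72/109 = 0.66055, p̂₂ = 132/513 = 0.25731; p̂₁ − p̂₂ = 0.40324.
SE = √(0.002057097 + 0.000372518) = √0.002429615 = 0.049291.
For 90% confidence, z* = 1.645. Margin of error = 0.08108.
Interval: 0.40324 ± 0.08108 → (0.3222, 0.4843).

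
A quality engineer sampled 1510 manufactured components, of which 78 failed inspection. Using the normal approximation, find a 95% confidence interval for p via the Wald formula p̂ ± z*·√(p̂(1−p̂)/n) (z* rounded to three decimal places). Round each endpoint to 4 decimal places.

Sample proportion p̂ = 78/1510 = 0.05166.
SE = √(p̂(1−p̂)/n) = √(0.048987/1510) = 0.005696.
For 95% confidence, z* = 1.960.
Margin = 1.960·0.005696 = 0.01116.
Interval: 0.05166 ± 0.01116 → (0.0405, 0.0628).

(0.0405, 0.0628)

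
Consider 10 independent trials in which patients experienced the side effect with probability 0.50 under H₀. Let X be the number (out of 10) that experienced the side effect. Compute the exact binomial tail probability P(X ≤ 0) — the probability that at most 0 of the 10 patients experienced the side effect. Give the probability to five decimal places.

P = 0.00098

X ~ Binomial(n=10, p=0.50).
P(X ≤ 0) = C(10,0)·0.50^0·0.50^10.
= 0.000977 = 0.00098.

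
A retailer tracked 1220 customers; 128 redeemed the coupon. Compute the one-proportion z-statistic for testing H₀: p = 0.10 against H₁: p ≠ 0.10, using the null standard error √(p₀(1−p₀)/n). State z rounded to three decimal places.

The sample proportion is 128/1220 = 0.10492.
Null standard error: √(0.10·0.90/1220) = √0.000073770 = 0.008589.
Test statistic: z = 0.00492/0.008589 = 0.573.

z = 0.573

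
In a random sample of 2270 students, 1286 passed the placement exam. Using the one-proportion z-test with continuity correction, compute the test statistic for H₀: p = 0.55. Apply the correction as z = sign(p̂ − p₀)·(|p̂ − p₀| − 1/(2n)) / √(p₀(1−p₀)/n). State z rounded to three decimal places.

With x = 1286 successes in n = 2270, p̂ = 0.56652. p̂ − p₀ = 0.016520.
Continuity correction 1/(2n) = 1/4540 = 0.000220.
Corrected numerator: |0.016520| − 0.000220 = 0.016300.
Null standard error: √(0.55·0.45/2270) = √0.000109031 = 0.010442.
z = +0.016300/0.010442 = 1.561.

z = 1.561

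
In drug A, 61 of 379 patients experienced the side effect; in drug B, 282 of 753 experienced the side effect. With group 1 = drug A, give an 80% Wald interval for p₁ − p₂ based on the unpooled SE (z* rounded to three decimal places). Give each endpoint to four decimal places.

p̂₁ = 0.16095, p̂₂ = 0.37450, so the observed difference is -0.21355.
SE = √(0.000356319 + 0.000311089) = √0.000667408 = 0.025834.
z* = 1.282 at the 80% level. Margin of error = 0.03312.
So the interval runs from -0.2467 to -0.1804.

(-0.2467, -0.1804)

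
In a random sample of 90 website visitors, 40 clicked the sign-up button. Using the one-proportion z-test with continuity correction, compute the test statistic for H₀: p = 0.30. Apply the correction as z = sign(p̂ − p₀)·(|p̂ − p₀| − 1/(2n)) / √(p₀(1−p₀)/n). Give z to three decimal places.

z = 2.875

The sample proportion is 40/90 = 0.44444. p̂ − p₀ = 0.144444.
Continuity correction 1/(2n) = 1/180 = 0.005556.
Corrected numerator: |0.144444| − 0.005556 = 0.138888.
Null standard error: √(0.30·0.70/90) = √0.002333333 = 0.048305.
z = (+)0.138888/0.048305 = 2.875.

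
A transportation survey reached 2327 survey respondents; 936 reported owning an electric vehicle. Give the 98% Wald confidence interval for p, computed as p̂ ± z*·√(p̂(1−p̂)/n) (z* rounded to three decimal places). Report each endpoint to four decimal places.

With x = 936 successes in n = 2327, p̂ = 0.40223.
Standard error of p̂: √(0.240442/2327) = √0.000103327 = 0.010165.
For 98% confidence, z* = 2.326.
Margin = 2.326·0.010165 = 0.02364.
CI: 0.40223 ± 0.02364 = (0.3786, 0.4259).

(0.3786, 0.4259)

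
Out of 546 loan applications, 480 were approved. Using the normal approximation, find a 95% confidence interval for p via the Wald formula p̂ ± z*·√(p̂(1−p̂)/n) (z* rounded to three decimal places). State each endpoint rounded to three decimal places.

(0.852, 0.906)

p̂ = 480/546 = 0.87912.
SE = √(p̂(1−p̂)/n) = √(0.106267/546) = 0.013951.
z* = 1.960 at the 95% level.
Margin of error: 1.960 × 0.013951 = 0.02734.
CI: 0.87912 ± 0.02734 = (0.852, 0.906).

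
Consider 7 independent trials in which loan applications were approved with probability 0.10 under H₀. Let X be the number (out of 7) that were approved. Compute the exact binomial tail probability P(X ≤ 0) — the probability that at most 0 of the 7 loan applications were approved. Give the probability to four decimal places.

X ~ Binomial(n=7, p=0.10).
P(X ≤ 0) = C(7,0)·0.10^0·0.90^7.
= 0.478297 = 0.4783.

P = 0.4783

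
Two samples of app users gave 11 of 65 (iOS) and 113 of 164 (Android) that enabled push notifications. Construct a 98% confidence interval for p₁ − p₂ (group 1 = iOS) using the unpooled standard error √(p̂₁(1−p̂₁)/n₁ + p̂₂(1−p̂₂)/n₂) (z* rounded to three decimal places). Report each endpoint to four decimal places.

(-0.6568, -0.3828)

p̂₁ = 11/65 = 0.16923, p̂₂ = 113/164 = 0.68902; p̂₁ − p̂₂ = -0.51979.
Unpooled SE = √(p̂₁(1−p̂₁)/n₁ + p̂₂(1−p̂₂)/n₂) = √(0.002162949 + 0.001306523) = 0.058902.
For 98% confidence, z* = 2.326. Margin of error = 0.13701.
CI: -0.51979 ± 0.13701 = (-0.6568, -0.3828).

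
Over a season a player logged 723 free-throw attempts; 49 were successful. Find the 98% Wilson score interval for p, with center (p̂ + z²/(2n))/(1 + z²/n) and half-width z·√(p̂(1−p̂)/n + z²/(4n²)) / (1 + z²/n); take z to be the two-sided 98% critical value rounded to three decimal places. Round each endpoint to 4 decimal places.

(0.0491, 0.0929)

Here p̂ = 49/723 = 0.06777 and z = 2.326 (z² = 5.410276).
1 + z²/n = 1.007483.
Center = (0.06777 + 0.003742)/1.007483 = 0.07098.
Radicand: p̂(1−p̂)/n + z²/(4n²) = 0.000087386 + 0.000002588 = 0.000089974.
Half-width = 2.326·√0.000089974/1.007483 = 0.02190.
So the interval runs from 0.0491 to 0.0929.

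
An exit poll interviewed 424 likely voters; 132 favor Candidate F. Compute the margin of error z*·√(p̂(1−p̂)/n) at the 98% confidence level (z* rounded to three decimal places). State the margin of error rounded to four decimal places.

Sample proportion p̂ = 132/424 = 0.31132.
SE = √(p̂(1−p̂)/n) = √(0.214400/424) = 0.022487.
The 98% critical value is z* = 2.326.
ME = 2.326·0.022487 = 0.0523.

ME = 0.0523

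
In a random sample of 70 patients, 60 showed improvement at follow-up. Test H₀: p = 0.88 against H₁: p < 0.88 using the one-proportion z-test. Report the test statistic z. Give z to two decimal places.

z = -0.59

The sample proportion is 60/70 = 0.85714.
SE₀ = √(0.88·0.12/70) = 0.038840.
Test statistic: z = -0.02286/0.038840 = -0.59.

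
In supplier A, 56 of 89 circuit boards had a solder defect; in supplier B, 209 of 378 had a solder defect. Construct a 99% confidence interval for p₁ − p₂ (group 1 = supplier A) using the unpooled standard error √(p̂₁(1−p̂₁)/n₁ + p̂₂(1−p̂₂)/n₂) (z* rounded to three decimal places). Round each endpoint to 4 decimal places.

(-0.0711, 0.2237)

p̂₁ = 0.62921, p̂₂ = 0.55291, so the observed difference is 0.07630.
Unpooled SE = √(p̂₁(1−p̂₁)/n₁ + p̂₂(1−p̂₂)/n₂) = √(0.002621392 + 0.000653970) = 0.057231.
z* = 2.576 at the 99% level. Margin of error = 0.14743.
So the interval runs from -0.0711 to 0.2237.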